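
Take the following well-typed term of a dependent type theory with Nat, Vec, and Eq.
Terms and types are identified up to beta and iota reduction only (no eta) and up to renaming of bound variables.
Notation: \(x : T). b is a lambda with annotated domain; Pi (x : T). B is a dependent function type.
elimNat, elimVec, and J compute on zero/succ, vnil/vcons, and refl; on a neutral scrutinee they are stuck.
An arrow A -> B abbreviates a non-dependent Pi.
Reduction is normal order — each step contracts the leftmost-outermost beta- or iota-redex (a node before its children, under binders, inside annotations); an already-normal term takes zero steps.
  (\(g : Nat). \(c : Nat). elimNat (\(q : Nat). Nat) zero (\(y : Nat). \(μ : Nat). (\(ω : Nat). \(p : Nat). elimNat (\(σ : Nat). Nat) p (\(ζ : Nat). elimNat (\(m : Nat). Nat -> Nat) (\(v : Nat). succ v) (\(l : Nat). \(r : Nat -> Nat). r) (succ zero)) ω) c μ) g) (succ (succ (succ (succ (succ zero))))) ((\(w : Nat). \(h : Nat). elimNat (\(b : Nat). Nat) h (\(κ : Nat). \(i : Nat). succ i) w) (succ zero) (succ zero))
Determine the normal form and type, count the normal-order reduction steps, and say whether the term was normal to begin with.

normal form:
  succ (succ (succ (succ (succ (succ (succ (succ (succ (succ zero)))))))))
inferred type:
  Nat
steps to reach normal form (normal order): 113
already normal: no
first redex: a beta-redex


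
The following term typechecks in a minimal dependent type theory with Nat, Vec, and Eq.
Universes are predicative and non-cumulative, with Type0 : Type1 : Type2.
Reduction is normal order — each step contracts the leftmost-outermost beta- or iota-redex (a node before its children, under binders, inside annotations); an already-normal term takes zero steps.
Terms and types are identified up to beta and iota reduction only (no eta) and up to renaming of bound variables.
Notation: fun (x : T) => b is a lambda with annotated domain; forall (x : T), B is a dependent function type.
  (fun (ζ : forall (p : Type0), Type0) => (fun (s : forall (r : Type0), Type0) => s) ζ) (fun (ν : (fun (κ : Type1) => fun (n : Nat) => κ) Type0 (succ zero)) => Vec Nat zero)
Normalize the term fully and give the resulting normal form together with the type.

resulting normal form:
  fun (ζ : Type0) => Vec Nat zero
type:
  forall (ζ : Type0), Type0


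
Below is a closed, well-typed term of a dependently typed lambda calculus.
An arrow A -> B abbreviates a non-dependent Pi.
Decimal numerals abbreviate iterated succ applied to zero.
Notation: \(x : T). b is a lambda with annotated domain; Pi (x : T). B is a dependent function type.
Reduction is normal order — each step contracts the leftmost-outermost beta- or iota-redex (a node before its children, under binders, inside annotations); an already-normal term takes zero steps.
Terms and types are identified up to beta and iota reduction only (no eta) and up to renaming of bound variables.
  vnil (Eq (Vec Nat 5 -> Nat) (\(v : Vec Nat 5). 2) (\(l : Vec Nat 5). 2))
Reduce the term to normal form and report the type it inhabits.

resulting normal form:
  vnil (Eq (Vec Nat 5 -> Nat) (\(v : Vec Nat 5). 2) (\(l : Vec Nat 5). 2))
inferred type:
  Vec (Eq (Vec Nat 5 -> Nat) (\(v : Vec Nat 5). 2) (\(l : Vec Nat 5). 2)) 0
observation: no redex remains anywhere in the term; it is its own normal form.


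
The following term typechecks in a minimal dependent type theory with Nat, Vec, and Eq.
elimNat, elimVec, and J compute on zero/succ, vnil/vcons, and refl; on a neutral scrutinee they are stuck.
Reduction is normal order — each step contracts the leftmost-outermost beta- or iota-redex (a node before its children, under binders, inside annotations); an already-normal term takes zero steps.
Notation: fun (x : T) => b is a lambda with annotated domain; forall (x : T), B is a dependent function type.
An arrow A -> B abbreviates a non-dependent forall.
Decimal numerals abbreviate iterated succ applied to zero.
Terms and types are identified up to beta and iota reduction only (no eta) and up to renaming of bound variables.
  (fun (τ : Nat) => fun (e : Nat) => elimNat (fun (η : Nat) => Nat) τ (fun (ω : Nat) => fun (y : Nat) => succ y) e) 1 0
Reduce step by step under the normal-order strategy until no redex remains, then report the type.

normal-order reduction:
  (fun (τ : Nat) => fun (e : Nat) => elimNat (fun (η : Nat) => Nat) τ (fun (ω : Nat) => fun (y : Nat) => succ y) e) 1 0
  ~> (fun (τ : Nat) => elimNat (fun (e : Nat) => Nat) 1 (fun (η : Nat) => fun (ω : Nat) => succ ω) τ) 0
  ~> elimNat (fun (τ : Nat) => Nat) 1 (fun (e : Nat) => fun (η : Nat) => succ η) 0
  ~> 1
type:
  Nat


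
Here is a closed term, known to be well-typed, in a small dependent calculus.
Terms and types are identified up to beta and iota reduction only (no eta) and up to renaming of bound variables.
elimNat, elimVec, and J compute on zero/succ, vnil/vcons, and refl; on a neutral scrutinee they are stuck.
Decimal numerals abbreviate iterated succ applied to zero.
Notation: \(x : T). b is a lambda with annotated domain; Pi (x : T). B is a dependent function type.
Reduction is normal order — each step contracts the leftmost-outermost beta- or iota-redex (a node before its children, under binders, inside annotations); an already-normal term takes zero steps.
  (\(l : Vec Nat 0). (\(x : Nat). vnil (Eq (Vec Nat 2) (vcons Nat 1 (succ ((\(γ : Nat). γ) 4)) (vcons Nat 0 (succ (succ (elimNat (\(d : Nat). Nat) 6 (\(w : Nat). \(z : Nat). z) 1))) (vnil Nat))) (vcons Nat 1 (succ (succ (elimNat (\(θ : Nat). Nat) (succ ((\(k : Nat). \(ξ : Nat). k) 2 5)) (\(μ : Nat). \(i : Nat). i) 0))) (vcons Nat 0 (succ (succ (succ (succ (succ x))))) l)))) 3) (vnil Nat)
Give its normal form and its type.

resulting normal form:
  vnil (Eq (Vec Nat 2) (vcons Nat 1 5 (vcons Nat 0 8 (vnil Nat))) (vcons Nat 1 5 (vcons Nat 0 8 (vnil Nat))))
the term's type:
  Vec (Eq (Vec Nat 2) (vcons Nat 1 5 (vcons Nat 0 8 (vnil Nat))) (vcons Nat 1 5 (vcons Nat 0 8 (vnil Nat)))) 0


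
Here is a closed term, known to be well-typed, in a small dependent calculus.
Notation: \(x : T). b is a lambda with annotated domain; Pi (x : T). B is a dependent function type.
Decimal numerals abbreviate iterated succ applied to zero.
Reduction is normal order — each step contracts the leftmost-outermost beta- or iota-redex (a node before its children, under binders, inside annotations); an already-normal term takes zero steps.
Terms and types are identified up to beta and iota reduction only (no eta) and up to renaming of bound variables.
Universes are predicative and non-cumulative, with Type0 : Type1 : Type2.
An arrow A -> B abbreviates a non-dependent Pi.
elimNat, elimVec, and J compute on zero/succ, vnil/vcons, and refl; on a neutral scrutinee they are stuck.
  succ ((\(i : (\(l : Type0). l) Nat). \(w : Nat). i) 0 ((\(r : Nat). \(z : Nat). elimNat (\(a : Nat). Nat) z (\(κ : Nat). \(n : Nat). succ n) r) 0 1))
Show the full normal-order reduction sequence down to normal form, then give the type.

normal-order reduction:
  succ ((\(i : (\(l : Type0). l) Nat). \(w : Nat). i) 0 ((\(r : Nat). \(z : Nat). elimNat (\(a : Nat). Nat) z (\(κ : Nat). \(n : Nat). succ n) r) 0 1))
  ~> succ ((\(i : Nat). 0) ((\(l : Nat). \(w : Nat). elimNat (\(r : Nat). Nat) w (\(z : Nat). \(a : Nat). succ a) l) 0 1))
  ~> 1
type:
  Nat


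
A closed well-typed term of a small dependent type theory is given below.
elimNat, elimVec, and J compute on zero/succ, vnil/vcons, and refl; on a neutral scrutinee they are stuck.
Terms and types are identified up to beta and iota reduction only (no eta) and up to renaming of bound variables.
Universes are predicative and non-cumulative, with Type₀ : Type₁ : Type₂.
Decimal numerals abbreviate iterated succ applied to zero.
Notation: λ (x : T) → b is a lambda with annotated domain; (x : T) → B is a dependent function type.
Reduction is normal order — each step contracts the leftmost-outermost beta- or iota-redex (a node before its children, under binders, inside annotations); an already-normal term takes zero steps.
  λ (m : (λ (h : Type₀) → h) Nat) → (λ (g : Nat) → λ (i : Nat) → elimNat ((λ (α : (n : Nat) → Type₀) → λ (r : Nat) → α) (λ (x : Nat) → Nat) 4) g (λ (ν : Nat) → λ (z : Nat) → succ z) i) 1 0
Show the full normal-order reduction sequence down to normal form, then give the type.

reduction (normal order):
  λ (m : (λ (h : Type₀) → h) Nat) → (λ (g : Nat) → λ (i : Nat) → elimNat ((λ (α : (n : Nat) → Type₀) → λ (r : Nat) → α) (λ (x : Nat) → Nat) 4) g (λ (ν : Nat) → λ (z : Nat) → succ z) i) 1 0
  ~> λ (m : Nat) → (λ (h : Nat) → λ (g : Nat) → elimNat ((λ (i : (α : Nat) → Type₀) → λ (n : Nat) → i) (λ (r : Nat) → Nat) 4) h (λ (x : Nat) → λ (ν : Nat) → succ ν) g) 1 0
  ~> λ (m : Nat) → (λ (h : Nat) → elimNat ((λ (g : (i : Nat) → Type₀) → λ (α : Nat) → g) (λ (n : Nat) → Nat) 4) 1 (λ (r : Nat) → λ (x : Nat) → succ x) h) 0
  ~> λ (m : Nat) → elimNat ((λ (h : (g : Nat) → Type₀) → λ (i : Nat) → h) (λ (α : Nat) → Nat) 4) 1 (λ (n : Nat) → λ (r : Nat) → succ r) 0
  ~> λ (m : Nat) → 1
type:
  (m : Nat) → Nat


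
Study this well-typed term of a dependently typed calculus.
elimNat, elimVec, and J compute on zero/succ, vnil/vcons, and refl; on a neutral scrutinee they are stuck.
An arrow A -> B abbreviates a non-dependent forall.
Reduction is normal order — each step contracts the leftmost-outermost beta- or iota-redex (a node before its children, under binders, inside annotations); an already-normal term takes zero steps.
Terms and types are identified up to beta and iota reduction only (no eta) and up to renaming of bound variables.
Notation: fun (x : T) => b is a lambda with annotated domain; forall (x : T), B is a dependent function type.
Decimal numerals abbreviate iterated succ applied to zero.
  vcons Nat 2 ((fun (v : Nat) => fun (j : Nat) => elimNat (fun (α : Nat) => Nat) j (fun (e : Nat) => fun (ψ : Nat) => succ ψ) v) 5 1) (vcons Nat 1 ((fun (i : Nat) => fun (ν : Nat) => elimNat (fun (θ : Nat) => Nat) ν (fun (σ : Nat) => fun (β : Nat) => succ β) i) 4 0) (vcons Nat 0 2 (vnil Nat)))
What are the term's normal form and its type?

reduced normal form:
  vcons Nat 2 6 (vcons Nat 1 4 (vcons Nat 0 2 (vnil Nat)))
the term's type:
  Vec Nat 3
observation: the term reaches its normal form after 33 normal-order steps.


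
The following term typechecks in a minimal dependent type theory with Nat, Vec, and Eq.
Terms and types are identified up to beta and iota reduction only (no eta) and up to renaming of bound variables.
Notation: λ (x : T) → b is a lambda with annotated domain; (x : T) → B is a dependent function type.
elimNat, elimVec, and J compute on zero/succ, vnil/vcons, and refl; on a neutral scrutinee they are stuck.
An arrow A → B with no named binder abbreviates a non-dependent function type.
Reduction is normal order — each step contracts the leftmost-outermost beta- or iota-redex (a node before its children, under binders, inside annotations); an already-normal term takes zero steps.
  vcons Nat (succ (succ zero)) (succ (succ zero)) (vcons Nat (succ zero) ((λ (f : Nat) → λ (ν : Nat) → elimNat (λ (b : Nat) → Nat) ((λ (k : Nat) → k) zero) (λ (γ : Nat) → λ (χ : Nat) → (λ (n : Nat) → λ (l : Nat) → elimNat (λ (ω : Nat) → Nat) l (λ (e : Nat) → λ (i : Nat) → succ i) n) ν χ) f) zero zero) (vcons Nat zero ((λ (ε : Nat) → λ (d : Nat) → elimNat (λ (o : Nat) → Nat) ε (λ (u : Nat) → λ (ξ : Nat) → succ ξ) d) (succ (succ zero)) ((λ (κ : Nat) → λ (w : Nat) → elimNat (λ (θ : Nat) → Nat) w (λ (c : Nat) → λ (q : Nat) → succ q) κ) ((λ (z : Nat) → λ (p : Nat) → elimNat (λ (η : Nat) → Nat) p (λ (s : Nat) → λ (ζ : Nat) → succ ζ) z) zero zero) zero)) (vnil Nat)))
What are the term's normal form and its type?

normal form:
  vcons Nat (succ (succ zero)) (succ (succ zero)) (vcons Nat (succ zero) zero (vcons Nat zero (succ (succ zero)) (vnil Nat)))
inferred type:
  Vec Nat (succ (succ (succ zero)))
observation: contracting a beta-redex first, the term normalizes in 13 steps.


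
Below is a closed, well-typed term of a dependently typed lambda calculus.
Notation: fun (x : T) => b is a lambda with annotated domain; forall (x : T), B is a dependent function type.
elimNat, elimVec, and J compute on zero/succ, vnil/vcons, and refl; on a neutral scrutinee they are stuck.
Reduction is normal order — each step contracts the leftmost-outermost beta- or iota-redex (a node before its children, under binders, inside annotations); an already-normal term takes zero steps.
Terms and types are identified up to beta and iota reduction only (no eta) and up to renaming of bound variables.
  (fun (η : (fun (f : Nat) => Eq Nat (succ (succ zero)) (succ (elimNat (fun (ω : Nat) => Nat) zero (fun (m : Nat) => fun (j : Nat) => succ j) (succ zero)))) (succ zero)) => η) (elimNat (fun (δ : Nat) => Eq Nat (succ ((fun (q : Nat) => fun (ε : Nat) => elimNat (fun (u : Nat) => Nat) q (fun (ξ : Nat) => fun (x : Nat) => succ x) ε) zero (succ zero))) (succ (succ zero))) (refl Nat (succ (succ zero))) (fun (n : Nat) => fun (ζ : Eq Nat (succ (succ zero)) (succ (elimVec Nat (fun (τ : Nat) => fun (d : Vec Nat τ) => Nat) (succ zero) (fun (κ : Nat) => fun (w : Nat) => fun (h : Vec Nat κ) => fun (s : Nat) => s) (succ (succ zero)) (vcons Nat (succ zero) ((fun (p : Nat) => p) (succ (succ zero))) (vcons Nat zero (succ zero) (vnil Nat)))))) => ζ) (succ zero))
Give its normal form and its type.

resulting normal form:
  refl Nat (succ (succ zero))
inferred type:
  Eq Nat (succ (succ zero)) (succ (succ zero))


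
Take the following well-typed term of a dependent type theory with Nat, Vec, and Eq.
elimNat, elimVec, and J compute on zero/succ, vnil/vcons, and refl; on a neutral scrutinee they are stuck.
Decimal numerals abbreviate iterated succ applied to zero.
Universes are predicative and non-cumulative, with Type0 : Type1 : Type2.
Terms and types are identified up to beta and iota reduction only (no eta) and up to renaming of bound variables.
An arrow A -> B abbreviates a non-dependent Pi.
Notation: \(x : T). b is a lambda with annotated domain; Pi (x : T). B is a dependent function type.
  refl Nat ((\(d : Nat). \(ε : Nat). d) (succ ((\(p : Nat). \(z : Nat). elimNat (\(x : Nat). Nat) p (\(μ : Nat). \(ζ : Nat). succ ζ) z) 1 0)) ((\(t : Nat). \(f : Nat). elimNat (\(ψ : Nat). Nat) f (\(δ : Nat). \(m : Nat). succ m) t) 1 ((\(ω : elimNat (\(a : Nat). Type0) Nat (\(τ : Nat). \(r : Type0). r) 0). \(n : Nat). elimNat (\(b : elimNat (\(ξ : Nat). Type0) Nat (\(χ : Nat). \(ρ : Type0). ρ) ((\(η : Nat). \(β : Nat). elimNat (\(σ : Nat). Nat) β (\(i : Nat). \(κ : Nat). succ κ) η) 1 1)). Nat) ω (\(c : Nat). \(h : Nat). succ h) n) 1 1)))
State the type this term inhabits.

type:
  Eq Nat 2 2


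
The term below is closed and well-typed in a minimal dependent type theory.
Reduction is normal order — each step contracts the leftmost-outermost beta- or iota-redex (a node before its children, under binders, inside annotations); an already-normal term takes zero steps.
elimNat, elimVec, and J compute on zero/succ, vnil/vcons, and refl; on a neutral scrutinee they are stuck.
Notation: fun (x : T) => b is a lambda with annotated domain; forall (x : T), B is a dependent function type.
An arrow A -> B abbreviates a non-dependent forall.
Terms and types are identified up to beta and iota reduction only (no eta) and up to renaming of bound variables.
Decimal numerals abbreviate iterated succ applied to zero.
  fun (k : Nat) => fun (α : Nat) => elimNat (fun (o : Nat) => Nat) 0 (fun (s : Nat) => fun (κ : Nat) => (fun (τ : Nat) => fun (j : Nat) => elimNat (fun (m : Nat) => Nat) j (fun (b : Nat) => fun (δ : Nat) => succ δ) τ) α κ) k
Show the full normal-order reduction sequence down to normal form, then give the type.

normal-order reduction:
  fun (k : Nat) => fun (α : Nat) => elimNat (fun (o : Nat) => Nat) 0 (fun (s : Nat) => fun (κ : Nat) => (fun (τ : Nat) => fun (j : Nat) => elimNat (fun (m : Nat) => Nat) j (fun (b : Nat) => fun (δ : Nat) => succ δ) τ) α κ) k
  ~> fun (k : Nat) => fun (α : Nat) => elimNat (fun (o : Nat) => Nat) 0 (fun (s : Nat) => fun (κ : Nat) => (fun (τ : Nat) => elimNat (fun (j : Nat) => Nat) τ (fun (m : Nat) => fun (b : Nat) => succ b) α) κ) k
  ~> fun (k : Nat) => fun (α : Nat) => elimNat (fun (o : Nat) => Nat) 0 (fun (s : Nat) => fun (κ : Nat) => elimNat (fun (τ : Nat) => Nat) κ (fun (j : Nat) => fun (m : Nat) => succ m) α) k
the term's type:
  Nat -> Nat -> Nat


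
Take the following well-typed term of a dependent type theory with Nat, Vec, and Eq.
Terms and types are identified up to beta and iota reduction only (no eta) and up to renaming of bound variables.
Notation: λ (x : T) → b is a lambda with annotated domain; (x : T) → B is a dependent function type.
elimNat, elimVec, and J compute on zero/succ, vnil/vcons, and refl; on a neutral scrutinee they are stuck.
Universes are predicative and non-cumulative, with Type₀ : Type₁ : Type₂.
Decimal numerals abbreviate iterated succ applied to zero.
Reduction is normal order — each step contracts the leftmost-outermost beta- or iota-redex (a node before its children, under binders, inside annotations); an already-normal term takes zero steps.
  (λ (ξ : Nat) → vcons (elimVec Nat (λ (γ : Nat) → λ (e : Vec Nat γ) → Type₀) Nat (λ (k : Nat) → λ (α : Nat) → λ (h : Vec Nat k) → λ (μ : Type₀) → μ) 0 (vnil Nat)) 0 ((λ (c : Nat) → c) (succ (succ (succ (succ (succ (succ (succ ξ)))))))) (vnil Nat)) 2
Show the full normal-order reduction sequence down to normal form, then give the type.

normal-order reduction:
  (λ (ξ : Nat) → vcons (elimVec Nat (λ (γ : Nat) → λ (e : Vec Nat γ) → Type₀) Nat (λ (k : Nat) → λ (α : Nat) → λ (h : Vec Nat k) → λ (μ : Type₀) → μ) 0 (vnil Nat)) 0 ((λ (c : Nat) → c) (succ (succ (succ (succ (succ (succ (succ ξ)))))))) (vnil Nat)) 2
  ~> vcons (elimVec Nat (λ (ξ : Nat) → λ (γ : Vec Nat ξ) → Type₀) Nat (λ (e : Nat) → λ (k : Nat) → λ (α : Vec Nat e) → λ (h : Type₀) → h) 0 (vnil Nat)) 0 ((λ (μ : Nat) → μ) 9) (vnil Nat)
  ~> vcons Nat 0 ((λ (ξ : Nat) → ξ) 9) (vnil Nat)
  ~> vcons Nat 0 9 (vnil Nat)
inferred type:
  Vec Nat 1


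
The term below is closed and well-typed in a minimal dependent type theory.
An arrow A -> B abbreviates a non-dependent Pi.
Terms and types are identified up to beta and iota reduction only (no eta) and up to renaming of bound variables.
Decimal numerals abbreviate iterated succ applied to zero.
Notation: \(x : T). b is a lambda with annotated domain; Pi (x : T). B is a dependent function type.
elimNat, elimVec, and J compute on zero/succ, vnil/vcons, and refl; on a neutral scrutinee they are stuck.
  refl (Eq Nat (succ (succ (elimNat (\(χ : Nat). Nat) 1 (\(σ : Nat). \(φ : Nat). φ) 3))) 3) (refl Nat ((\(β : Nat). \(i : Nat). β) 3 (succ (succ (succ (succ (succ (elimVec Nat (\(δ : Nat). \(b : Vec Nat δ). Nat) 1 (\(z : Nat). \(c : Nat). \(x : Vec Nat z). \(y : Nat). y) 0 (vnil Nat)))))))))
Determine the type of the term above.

inferred type:
  Eq (Eq Nat 3 3) (refl Nat 3) (refl Nat 3)


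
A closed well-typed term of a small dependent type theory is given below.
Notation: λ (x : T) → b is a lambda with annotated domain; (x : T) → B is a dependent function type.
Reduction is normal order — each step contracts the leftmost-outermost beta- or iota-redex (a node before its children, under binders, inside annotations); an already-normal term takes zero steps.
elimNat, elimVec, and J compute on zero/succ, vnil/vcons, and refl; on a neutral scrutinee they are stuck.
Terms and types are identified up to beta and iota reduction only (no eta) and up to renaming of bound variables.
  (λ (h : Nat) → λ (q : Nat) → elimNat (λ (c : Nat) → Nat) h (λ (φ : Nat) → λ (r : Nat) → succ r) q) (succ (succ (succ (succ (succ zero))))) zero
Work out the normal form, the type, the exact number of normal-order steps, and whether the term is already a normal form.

resulting normal form:
  succ (succ (succ (succ (succ zero))))
type:
  Nat
steps to reach normal form (normal order): 3
term was already normal: no
first contracted redex: a beta-redex


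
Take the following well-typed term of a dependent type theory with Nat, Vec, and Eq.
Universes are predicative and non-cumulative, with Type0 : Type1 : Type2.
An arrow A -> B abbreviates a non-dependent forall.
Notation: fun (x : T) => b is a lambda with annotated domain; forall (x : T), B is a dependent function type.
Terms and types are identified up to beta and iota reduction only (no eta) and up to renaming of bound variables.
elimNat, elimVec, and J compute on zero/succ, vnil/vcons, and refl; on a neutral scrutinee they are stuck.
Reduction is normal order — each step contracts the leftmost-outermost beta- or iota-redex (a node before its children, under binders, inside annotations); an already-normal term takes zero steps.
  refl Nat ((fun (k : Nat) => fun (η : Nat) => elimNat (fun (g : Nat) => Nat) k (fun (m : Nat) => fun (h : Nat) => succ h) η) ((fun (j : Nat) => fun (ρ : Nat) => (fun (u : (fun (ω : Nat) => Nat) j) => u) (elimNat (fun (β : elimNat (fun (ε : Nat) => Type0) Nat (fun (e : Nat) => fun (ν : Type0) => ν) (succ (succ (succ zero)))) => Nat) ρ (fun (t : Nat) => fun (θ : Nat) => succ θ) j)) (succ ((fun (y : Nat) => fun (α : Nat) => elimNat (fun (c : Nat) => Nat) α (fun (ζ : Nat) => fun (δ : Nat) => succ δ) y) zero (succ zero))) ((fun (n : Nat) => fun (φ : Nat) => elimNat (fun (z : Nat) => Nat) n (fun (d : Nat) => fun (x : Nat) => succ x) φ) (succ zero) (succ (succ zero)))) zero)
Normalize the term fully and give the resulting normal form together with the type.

reduced normal form:
  refl Nat (succ (succ (succ (succ (succ zero)))))
inferred type:
  Eq Nat (succ (succ (succ (succ (succ zero))))) (succ (succ (succ (succ (succ zero)))))
observation: the leftmost-outermost redex is a beta-redex, and normalization takes 35 steps.


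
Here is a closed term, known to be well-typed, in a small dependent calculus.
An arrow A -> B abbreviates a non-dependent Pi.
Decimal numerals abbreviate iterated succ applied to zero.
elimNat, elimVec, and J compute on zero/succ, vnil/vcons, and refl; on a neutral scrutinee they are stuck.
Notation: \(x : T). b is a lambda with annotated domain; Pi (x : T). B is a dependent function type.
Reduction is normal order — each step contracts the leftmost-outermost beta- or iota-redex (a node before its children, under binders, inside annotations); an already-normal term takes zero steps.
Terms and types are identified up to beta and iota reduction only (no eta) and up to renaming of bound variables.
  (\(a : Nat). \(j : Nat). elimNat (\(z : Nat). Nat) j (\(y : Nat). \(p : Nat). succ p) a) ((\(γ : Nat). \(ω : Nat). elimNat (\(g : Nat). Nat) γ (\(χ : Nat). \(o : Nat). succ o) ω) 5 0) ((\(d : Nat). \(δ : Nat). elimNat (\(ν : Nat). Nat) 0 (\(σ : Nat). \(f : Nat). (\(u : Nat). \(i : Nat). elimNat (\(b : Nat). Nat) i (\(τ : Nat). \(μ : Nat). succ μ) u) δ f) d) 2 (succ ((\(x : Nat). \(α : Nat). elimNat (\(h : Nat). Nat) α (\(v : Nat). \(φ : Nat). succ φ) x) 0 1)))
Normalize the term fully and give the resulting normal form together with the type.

normal form:
  9
inferred type:
  Nat


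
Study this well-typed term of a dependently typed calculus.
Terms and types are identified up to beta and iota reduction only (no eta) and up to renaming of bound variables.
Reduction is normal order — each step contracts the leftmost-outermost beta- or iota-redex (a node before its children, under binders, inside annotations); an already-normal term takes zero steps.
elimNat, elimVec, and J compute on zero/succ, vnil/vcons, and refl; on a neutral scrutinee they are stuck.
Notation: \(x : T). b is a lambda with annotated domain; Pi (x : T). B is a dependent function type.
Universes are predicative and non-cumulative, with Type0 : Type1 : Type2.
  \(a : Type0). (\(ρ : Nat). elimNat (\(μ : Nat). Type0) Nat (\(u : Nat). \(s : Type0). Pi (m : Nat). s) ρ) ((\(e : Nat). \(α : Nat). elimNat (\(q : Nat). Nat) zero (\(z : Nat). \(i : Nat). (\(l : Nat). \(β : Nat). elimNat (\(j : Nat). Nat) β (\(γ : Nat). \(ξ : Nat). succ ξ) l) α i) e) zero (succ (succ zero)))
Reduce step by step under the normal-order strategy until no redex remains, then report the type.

normal-order reduction sequence:
  \(a : Type0). (\(ρ : Nat). elimNat (\(μ : Nat). Type0) Nat (\(u : Nat). \(s : Type0). Pi (m : Nat). s) ρ) ((\(e : Nat). \(α : Nat). elimNat (\(q : Nat). Nat) zero (\(z : Nat). \(i : Nat). (\(l : Nat). \(β : Nat). elimNat (\(j : Nat). Nat) β (\(γ : Nat). \(ξ : Nat). succ ξ) l) α i) e) zero (succ (succ zero)))
  ~> \(a : Type0). elimNat (\(ρ : Nat). Type0) Nat (\(μ : Nat). \(u : Type0). Pi (s : Nat). u) ((\(m : Nat). \(e : Nat). elimNat (\(α : Nat). Nat) zero (\(q : Nat). \(z : Nat). (\(i : Nat). \(l : Nat). elimNat (\(β : Nat). Nat) l (\(j : Nat). \(γ : Nat). succ γ) i) e z) m) zero (succ (succ zero)))
  ~> \(a : Type0). elimNat (\(ρ : Nat). Type0) Nat (\(μ : Nat). \(u : Type0). Pi (s : Nat). u) ((\(m : Nat). elimNat (\(e : Nat). Nat) zero (\(α : Nat). \(q : Nat). (\(z : Nat). \(i : Nat). elimNat (\(l : Nat). Nat) i (\(β : Nat). \(j : Nat). succ j) z) m q) zero) (succ (succ zero)))
  ~> \(a : Type0). elimNat (\(ρ : Nat). Type0) Nat (\(μ : Nat). \(u : Type0). Pi (s : Nat). u) (elimNat (\(m : Nat). Nat) zero (\(e : Nat). \(α : Nat). (\(q : Nat). \(z : Nat). elimNat (\(i : Nat). Nat) z (\(l : Nat). \(β : Nat). succ β) q) (succ (succ zero)) α) zero)
  ~> \(a : Type0). elimNat (\(ρ : Nat). Type0) Nat (\(μ : Nat). \(u : Type0). Pi (s : Nat). u) zero
  ~> \(a : Type0). Nat
inferred type:
  Pi (a : Type0). Type0


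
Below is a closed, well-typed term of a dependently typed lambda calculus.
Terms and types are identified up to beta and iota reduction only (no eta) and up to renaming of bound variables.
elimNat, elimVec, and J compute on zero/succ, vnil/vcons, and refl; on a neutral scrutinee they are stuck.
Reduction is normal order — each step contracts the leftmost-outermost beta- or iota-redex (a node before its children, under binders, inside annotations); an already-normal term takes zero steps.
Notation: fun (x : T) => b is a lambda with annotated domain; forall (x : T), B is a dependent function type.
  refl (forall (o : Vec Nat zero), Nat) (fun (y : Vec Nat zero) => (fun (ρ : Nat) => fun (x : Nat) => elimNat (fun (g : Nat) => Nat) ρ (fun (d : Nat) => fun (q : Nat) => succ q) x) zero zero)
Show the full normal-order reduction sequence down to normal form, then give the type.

normal-order reduction:
  refl (forall (o : Vec Nat zero), Nat) (fun (y : Vec Nat zero) => (fun (ρ : Nat) => fun (x : Nat) => elimNat (fun (g : Nat) => Nat) ρ (fun (d : Nat) => fun (q : Nat) => succ q) x) zero zero)
  ~> refl (forall (o : Vec Nat zero), Nat) (fun (y : Vec Nat zero) => (fun (ρ : Nat) => elimNat (fun (x : Nat) => Nat) zero (fun (g : Nat) => fun (d : Nat) => succ d) ρ) zero)
  ~> refl (forall (o : Vec Nat zero), Nat) (fun (y : Vec Nat zero) => elimNat (fun (ρ : Nat) => Nat) zero (fun (x : Nat) => fun (g : Nat) => succ g) zero)
  ~> refl (forall (o : Vec Nat zero), Nat) (fun (y : Vec Nat zero) => zero)
the term's type:
  Eq (forall (o : Vec Nat zero), Nat) (fun (y : Vec Nat zero) => zero) (fun (ρ : Vec Nat zero) => zero)


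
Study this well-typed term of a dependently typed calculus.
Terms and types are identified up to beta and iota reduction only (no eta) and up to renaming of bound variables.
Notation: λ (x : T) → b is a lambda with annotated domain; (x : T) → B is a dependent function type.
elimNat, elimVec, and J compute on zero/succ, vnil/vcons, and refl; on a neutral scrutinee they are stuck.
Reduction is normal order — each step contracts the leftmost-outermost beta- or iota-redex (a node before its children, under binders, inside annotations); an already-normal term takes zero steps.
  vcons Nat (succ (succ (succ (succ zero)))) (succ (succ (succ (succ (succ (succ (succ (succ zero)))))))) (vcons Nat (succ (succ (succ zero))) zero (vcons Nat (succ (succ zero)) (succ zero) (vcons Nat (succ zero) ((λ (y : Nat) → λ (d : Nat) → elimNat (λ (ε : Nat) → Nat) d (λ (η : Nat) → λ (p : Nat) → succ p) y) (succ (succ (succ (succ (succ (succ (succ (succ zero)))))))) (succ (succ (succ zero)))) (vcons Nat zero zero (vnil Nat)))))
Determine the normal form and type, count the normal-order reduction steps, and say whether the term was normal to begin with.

resulting normal form:
  vcons Nat (succ (succ (succ (succ zero)))) (succ (succ (succ (succ (succ (succ (succ (succ zero)))))))) (vcons Nat (succ (succ (succ zero))) zero (vcons Nat (succ (succ zero)) (succ zero) (vcons Nat (succ zero) (succ (succ (succ (succ (succ (succ (succ (succ (succ (succ (succ zero))))))))))) (vcons Nat zero zero (vnil Nat)))))
inferred type:
  Vec Nat (succ (succ (succ (succ (succ zero)))))
reduction steps (normal order): 27
already normal: no
first contracted redex: a beta-redex


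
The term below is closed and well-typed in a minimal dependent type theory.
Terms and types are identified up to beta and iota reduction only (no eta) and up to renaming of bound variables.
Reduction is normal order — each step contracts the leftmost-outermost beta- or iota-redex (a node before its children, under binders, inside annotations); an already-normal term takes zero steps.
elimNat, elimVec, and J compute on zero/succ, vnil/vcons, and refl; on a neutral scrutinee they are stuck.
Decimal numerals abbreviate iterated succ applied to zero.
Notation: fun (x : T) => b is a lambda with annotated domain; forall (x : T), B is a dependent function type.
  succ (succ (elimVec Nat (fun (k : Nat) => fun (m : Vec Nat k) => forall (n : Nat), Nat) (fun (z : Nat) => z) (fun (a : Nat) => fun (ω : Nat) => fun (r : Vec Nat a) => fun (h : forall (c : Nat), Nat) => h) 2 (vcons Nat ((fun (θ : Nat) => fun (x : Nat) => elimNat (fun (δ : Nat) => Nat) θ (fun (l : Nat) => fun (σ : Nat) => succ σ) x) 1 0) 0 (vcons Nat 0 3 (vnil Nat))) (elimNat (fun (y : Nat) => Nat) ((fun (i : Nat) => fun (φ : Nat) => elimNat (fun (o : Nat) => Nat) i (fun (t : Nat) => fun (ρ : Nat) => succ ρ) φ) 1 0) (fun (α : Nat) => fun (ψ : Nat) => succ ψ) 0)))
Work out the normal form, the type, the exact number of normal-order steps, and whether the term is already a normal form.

reduced normal form:
  3
inferred type:
  Nat
normal-order step count: 16
term was already normal: no
first redex: an elimVec iota-redex


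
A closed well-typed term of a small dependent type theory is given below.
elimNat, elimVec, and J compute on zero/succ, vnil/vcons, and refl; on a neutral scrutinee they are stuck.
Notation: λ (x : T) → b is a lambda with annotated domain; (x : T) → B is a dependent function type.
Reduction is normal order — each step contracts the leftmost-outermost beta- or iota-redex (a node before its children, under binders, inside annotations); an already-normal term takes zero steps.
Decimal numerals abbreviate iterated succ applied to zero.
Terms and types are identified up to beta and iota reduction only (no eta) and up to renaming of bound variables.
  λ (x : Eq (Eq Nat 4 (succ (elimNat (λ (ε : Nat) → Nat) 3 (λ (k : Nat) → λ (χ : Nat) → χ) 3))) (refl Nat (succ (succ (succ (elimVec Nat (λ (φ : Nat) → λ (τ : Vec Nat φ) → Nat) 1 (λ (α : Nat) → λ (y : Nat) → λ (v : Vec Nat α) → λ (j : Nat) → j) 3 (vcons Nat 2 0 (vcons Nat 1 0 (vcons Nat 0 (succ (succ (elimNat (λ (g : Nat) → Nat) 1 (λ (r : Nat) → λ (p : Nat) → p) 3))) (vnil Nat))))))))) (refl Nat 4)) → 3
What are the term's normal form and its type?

reduced normal form:
  λ (x : Eq (Eq Nat 4 4) (refl Nat 4) (refl Nat 4)) → 3
the term's type:
  (x : Eq (Eq Nat 4 4) (refl Nat 4) (refl Nat 4)) → Nat
observation: 26 normal-order steps separate the term from its normal form.


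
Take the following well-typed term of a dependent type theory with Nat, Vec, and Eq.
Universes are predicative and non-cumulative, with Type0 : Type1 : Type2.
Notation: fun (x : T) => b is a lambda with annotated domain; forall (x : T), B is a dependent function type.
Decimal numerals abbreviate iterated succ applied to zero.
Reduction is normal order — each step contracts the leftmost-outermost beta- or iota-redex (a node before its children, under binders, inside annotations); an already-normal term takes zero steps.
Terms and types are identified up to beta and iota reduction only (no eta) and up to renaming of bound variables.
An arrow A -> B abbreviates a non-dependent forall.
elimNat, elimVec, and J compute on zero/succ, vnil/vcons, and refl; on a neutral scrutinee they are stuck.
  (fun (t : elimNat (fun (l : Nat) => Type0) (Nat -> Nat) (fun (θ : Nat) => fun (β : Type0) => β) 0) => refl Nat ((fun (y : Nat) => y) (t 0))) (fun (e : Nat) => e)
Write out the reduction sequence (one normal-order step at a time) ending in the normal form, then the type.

normal-order reduction:
  (fun (t : elimNat (fun (l : Nat) => Type0) (Nat -> Nat) (fun (θ : Nat) => fun (β : Type0) => β) 0) => refl Nat ((fun (y : Nat) => y) (t 0))) (fun (e : Nat) => e)
  ~> refl Nat ((fun (t : Nat) => t) ((fun (l : Nat) => l) 0))
  ~> refl Nat ((fun (t : Nat) => t) 0)
  ~> refl Nat 0
the term's type:
  Eq Nat 0 0


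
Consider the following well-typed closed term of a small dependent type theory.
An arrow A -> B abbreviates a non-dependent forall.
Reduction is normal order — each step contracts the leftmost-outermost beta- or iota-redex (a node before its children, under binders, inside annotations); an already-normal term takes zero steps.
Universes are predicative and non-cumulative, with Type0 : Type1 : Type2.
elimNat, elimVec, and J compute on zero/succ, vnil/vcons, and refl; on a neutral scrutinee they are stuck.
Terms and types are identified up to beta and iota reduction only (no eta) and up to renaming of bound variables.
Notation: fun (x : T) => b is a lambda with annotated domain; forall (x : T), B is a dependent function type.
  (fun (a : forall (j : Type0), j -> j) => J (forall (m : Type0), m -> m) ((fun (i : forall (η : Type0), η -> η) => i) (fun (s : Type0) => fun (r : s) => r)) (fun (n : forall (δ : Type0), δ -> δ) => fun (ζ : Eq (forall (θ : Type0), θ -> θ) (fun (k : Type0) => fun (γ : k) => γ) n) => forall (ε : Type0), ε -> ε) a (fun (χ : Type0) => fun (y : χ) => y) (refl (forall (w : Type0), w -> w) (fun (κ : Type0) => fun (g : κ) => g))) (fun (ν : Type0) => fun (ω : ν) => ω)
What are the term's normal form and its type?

normal form:
  fun (a : Type0) => fun (j : a) => j
type:
  forall (a : Type0), a -> a


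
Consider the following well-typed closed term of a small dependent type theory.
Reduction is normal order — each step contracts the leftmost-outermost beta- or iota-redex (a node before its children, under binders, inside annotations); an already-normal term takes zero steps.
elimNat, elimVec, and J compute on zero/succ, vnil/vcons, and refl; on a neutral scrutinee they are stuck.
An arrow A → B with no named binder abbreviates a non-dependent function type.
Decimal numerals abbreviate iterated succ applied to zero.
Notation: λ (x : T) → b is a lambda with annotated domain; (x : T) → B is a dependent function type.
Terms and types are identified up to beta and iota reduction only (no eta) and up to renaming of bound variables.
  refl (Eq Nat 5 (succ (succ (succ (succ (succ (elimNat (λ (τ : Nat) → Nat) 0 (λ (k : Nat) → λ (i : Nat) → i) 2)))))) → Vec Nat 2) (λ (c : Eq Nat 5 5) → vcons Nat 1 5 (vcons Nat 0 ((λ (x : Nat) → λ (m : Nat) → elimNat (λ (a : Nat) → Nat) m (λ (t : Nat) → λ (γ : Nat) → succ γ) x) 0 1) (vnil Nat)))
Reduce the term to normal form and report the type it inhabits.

resulting normal form:
  refl (Eq Nat 5 5 → Vec Nat 2) (λ (τ : Eq Nat 5 5) → vcons Nat 1 5 (vcons Nat 0 1 (vnil Nat)))
the term's type:
  Eq (Eq Nat 5 5 → Vec Nat 2) (λ (τ : Eq Nat 5 5) → vcons Nat 1 5 (vcons Nat 0 1 (vnil Nat))) (λ (k : Eq Nat 5 5) → vcons Nat 1 5 (vcons Nat 0 1 (vnil Nat)))


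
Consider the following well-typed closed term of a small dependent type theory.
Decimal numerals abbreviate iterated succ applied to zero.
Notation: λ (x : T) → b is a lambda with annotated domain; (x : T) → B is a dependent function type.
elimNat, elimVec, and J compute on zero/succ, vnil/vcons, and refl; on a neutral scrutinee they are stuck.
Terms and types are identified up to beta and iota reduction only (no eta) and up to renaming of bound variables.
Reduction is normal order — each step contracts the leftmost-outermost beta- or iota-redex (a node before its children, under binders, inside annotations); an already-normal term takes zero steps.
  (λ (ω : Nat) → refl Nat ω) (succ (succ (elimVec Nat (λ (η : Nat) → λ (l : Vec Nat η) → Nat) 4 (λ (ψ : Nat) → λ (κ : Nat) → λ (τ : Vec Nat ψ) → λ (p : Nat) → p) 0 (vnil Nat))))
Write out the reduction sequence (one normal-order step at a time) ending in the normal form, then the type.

normal-order reduction sequence:
  (λ (ω : Nat) → refl Nat ω) (succ (succ (elimVec Nat (λ (η : Nat) → λ (l : Vec Nat η) → Nat) 4 (λ (ψ : Nat) → λ (κ : Nat) → λ (τ : Vec Nat ψ) → λ (p : Nat) → p) 0 (vnil Nat))))
  ~> refl Nat (succ (succ (elimVec Nat (λ (ω : Nat) → λ (η : Vec Nat ω) → Nat) 4 (λ (l : Nat) → λ (ψ : Nat) → λ (κ : Vec Nat l) → λ (τ : Nat) → τ) 0 (vnil Nat))))
  ~> refl Nat 6
inferred type:
  Eq Nat 6 6


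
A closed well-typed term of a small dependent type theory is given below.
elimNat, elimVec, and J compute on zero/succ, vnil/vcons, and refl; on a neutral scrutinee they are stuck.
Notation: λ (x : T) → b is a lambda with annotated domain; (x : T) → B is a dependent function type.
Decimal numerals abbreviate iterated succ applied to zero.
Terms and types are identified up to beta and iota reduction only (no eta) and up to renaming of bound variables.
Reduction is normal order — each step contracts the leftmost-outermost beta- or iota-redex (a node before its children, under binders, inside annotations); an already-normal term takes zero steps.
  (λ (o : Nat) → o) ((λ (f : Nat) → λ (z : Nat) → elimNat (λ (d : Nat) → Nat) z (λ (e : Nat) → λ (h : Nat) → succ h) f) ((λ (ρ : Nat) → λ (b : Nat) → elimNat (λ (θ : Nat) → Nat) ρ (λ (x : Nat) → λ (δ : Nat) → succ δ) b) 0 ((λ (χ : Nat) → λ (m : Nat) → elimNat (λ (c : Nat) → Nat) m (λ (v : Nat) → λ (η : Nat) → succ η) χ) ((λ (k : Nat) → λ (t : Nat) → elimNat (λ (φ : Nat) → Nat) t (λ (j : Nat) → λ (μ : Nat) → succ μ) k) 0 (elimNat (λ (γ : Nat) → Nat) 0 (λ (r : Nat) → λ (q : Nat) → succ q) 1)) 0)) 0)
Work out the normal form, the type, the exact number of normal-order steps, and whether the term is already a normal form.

normal form:
  1
type:
  Nat
normal-order step count: 26
already normal: no
first contracted redex: a beta-redex


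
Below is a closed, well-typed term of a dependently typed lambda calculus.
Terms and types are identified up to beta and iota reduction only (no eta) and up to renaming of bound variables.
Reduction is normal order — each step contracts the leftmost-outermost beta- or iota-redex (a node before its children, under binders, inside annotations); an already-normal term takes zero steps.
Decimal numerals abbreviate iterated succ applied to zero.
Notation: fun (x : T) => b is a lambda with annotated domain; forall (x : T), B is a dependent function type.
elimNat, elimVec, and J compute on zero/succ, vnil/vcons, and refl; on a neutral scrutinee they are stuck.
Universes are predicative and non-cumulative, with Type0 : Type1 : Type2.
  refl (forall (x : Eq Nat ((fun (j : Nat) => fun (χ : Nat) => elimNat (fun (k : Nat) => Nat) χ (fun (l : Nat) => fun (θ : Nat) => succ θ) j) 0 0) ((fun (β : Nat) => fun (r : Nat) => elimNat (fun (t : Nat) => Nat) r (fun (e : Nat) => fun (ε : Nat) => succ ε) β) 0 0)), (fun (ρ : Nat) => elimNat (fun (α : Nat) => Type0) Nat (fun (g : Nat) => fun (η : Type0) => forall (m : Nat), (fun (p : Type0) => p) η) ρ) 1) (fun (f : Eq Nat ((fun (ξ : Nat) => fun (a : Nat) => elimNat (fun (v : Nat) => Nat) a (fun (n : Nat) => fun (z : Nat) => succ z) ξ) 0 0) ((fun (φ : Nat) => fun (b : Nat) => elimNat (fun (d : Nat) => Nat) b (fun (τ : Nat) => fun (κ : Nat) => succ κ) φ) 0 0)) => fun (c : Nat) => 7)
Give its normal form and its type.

normal form:
  refl (forall (x : Eq Nat 0 0), forall (j : Nat), Nat) (fun (χ : Eq Nat 0 0) => fun (k : Nat) => 7)
the term's type:
  Eq (forall (x : Eq Nat 0 0), forall (j : Nat), Nat) (fun (χ : Eq Nat 0 0) => fun (k : Nat) => 7) (fun (l : Eq Nat 0 0) => fun (θ : Nat) => 7)
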